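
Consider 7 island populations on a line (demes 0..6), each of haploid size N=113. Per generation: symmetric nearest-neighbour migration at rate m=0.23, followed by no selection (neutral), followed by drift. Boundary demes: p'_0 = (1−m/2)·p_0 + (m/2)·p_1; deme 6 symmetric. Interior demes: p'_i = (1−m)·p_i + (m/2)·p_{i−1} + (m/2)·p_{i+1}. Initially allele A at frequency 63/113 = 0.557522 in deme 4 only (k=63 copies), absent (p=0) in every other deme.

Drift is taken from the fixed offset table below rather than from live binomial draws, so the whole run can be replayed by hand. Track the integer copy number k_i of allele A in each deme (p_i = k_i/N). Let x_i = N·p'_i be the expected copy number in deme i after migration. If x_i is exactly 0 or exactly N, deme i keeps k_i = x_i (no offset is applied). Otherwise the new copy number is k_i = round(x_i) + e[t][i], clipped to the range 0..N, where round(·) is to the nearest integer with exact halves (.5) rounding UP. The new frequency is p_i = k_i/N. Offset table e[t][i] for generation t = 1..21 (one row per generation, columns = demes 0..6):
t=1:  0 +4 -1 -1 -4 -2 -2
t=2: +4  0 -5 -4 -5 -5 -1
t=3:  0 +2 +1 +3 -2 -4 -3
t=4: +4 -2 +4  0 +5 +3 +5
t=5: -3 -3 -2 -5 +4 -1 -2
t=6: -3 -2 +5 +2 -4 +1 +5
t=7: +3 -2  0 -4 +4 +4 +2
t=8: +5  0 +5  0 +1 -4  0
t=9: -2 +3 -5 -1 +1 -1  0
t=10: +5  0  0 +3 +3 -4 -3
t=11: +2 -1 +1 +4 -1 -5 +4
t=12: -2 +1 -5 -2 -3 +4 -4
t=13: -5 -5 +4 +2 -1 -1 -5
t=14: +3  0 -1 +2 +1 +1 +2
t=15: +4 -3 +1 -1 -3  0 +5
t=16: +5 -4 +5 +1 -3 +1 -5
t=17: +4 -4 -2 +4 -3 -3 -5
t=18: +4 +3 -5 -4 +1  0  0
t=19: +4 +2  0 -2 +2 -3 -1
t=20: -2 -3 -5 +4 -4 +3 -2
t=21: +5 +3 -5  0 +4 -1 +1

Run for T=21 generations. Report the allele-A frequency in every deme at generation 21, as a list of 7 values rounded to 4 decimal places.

[0.1858, 0.0973, 0.0000, 0.0885, 0.0796, 0.0354, 0.0177]

t=0: k=[0 0 0 0 63 0 0]
t=1: x=[0.0000 0.0000 0.0000 7.2450 48.5100 7.2450 0.0000] k=[0 0 0 6 45 5 0]
t=2: x=[0.0000 0.0000 0.6900 9.7950 35.9150 9.0250 0.5750] k=[0 0 0 6 31 4 0]
t=3: x=[0.0000 0.0000 0.6900 8.1850 25.0200 6.6450 0.4600] k=[0 0 2 11 23 3 0]
t=4: x=[0.0000 0.2300 2.8050 11.3450 19.3200 4.9550 0.3450] k=[0 0 7 11 24 8 5]
t=5: x=[0.0000 0.8050 6.6550 12.0350 20.6650 9.4950 5.3450] k=[0 0 5 7 25 8 3]
t=6: x=[0.0000 0.5750 4.6550 8.8400 20.9750 9.3800 3.5750] k=[0 0 10 11 17 10 9]
t=7: x=[0.0000 1.1500 8.9650 11.5750 15.5050 10.6900 9.1150] k=[0 0 9 8 20 15 11]
t=8: x=[0.0000 1.0350 7.8500 9.4950 18.0450 15.1150 11.4600] k=[0 1 13 9 19 11 11]
t=9: x=[0.1150 2.2650 11.1600 10.6100 16.9300 11.9200 11.0000] k=[0 5 6 10 18 11 11]
t=10: x=[0.5750 4.5400 6.3450 10.4600 16.2750 11.8050 11.0000] k=[6 5 6 13 19 8 8]
t=11: x=[5.8850 5.2300 6.6900 12.8850 17.0450 9.2650 8.0000] k=[8 4 8 17 16 4 12]
t=12: x=[7.5400 4.9200 8.5750 15.8500 14.7350 6.3000 11.0800] k=[6 6 4 14 12 10 7]
t=13: x=[6.0000 5.7700 5.3800 12.6200 12.0000 9.8850 7.3450] k=[1 1 9 15 11 9 2]
t=14: x=[1.0000 1.9200 8.7700 13.8500 11.2300 8.4250 2.8050] k=[4 2 8 16 12 9 5]
t=15: x=[3.7700 2.9200 8.2300 14.6200 12.1150 8.8850 5.4600] k=[8 0 9 14 9 9 10]
t=16: x=[7.0800 1.9550 8.5400 12.8500 9.5750 9.1150 9.8850] k=[12 0 14 14 7 10 5]
t=17: x=[10.6200 2.9900 12.3900 13.1950 8.1500 9.0800 5.5750] k=[15 0 10 17 5 6 1]
t=18: x=[13.2750 2.8750 9.6550 14.8150 6.4950 5.3100 1.5750] k=[17 6 5 11 7 5 2]
t=19: x=[15.7350 7.1500 5.8050 9.8500 7.2300 4.8850 2.3450] k=[20 9 6 8 9 2 1]
t=20: x=[18.7350 9.9200 6.5750 7.8850 8.0800 2.6900 1.1150] k=[17 7 2 12 4 6 0]
t=21: x=[15.8500 7.5750 3.7250 9.9300 5.1500 5.0800 0.6900] k=[21 11 0 10 9 4 2]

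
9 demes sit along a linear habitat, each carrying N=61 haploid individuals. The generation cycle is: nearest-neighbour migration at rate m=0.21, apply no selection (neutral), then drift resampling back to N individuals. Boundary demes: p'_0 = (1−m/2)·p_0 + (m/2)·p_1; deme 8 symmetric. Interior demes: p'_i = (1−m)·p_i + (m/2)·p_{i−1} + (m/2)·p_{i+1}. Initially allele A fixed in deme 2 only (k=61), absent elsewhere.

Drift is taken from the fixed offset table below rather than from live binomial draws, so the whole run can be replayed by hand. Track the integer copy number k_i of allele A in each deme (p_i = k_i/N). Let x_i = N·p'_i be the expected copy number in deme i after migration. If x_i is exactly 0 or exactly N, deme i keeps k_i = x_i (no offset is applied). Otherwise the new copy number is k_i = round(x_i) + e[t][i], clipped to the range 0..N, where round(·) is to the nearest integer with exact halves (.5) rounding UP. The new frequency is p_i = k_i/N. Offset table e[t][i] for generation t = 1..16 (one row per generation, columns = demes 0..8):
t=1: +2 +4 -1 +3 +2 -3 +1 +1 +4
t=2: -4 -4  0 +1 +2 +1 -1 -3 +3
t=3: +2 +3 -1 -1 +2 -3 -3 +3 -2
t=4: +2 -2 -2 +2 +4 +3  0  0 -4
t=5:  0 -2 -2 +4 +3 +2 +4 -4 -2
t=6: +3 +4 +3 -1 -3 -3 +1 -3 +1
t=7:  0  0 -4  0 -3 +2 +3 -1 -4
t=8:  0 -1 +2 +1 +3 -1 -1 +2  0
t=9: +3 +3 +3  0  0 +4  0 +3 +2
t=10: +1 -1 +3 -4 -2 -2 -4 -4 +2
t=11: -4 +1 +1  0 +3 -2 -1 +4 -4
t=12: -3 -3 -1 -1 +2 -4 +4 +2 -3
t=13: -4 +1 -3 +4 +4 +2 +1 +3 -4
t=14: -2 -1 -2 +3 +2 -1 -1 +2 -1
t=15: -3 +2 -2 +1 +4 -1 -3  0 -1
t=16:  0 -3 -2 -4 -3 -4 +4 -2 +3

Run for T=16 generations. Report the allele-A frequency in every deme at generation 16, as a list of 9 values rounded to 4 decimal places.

t=0: k=[0 0 61 0 0 0 0 0 0]
t=1: x=[0.0000 6.4050 48.1900 6.4050 0.0000 0.0000 0.0000 0.0000 0.0000] k=[0 10 47 9 0 0 0 0 0]
t=2: x=[1.0500 12.8350 39.1250 12.0450 0.9450 0.0000 0.0000 0.0000 0.0000] k=[0 9 39 13 3 0 0 0 0]
t=3: x=[0.9450 11.2050 33.1200 14.6800 3.7350 0.3150 0.0000 0.0000 0.0000] k=[3 14 32 14 6 0 0 0 0]
t=4: x=[4.1550 14.7350 28.2200 15.0500 6.2100 0.6300 0.0000 0.0000 0.0000] k=[6 13 26 17 10 4 0 0 0]
t=5: x=[6.7350 13.6300 23.6900 17.2100 10.1050 4.2100 0.4200 0.0000 0.0000] k=[7 12 22 21 13 6 4 0 0]
t=6: x=[7.5250 12.5250 20.8450 20.2650 13.1050 6.5250 3.7900 0.4200 0.0000] k=[11 17 24 19 10 4 5 0 0]
t=7: x=[11.6300 17.1050 22.7400 18.5800 10.3150 4.7350 4.3700 0.5250 0.0000] k=[12 17 19 19 7 7 7 0 0]
t=8: x=[12.5250 16.6850 18.7900 17.7400 8.2600 7.0000 6.2650 0.7350 0.0000] k=[13 16 21 19 11 6 5 3 0]
t=9: x=[13.3150 16.2100 20.2650 18.3700 11.3150 6.4200 4.8950 2.8950 0.3150] k=[16 19 23 18 11 10 5 6 2]
t=10: x=[16.3150 19.1050 22.0550 17.7900 11.6300 9.5800 5.6300 5.4750 2.4200] k=[17 18 25 14 10 8 2 1 4]
t=11: x=[17.1050 18.6300 23.1100 14.7350 10.2100 7.5800 2.5250 1.4200 3.6850] k=[13 20 24 15 13 6 2 5 0]
t=12: x=[13.7350 19.6850 22.6350 15.7350 12.4750 6.3150 2.7350 4.1600 0.5250] k=[11 17 22 15 14 2 7 6 0]
t=13: x=[11.6300 16.8950 20.7400 15.6300 12.8450 3.7850 6.3700 5.4750 0.6300] k=[8 18 18 20 17 6 7 8 0]
t=14: x=[9.0500 16.9500 18.2100 19.4750 16.1600 7.2600 7.0000 7.0550 0.8400] k=[7 16 16 22 18 6 6 9 0]
t=15: x=[7.9450 15.0550 16.6300 20.9500 17.1600 7.2600 6.3150 7.7400 0.9450] k=[5 17 15 22 21 6 3 8 0]
t=16: x=[6.2600 15.5300 15.9450 21.1600 19.5300 7.2600 3.8400 6.6350 0.8400] k=[6 13 14 17 17 3 8 5 4]

[0.0984, 0.2131, 0.2295, 0.2787, 0.2787, 0.0492, 0.1311, 0.0820, 0.0656]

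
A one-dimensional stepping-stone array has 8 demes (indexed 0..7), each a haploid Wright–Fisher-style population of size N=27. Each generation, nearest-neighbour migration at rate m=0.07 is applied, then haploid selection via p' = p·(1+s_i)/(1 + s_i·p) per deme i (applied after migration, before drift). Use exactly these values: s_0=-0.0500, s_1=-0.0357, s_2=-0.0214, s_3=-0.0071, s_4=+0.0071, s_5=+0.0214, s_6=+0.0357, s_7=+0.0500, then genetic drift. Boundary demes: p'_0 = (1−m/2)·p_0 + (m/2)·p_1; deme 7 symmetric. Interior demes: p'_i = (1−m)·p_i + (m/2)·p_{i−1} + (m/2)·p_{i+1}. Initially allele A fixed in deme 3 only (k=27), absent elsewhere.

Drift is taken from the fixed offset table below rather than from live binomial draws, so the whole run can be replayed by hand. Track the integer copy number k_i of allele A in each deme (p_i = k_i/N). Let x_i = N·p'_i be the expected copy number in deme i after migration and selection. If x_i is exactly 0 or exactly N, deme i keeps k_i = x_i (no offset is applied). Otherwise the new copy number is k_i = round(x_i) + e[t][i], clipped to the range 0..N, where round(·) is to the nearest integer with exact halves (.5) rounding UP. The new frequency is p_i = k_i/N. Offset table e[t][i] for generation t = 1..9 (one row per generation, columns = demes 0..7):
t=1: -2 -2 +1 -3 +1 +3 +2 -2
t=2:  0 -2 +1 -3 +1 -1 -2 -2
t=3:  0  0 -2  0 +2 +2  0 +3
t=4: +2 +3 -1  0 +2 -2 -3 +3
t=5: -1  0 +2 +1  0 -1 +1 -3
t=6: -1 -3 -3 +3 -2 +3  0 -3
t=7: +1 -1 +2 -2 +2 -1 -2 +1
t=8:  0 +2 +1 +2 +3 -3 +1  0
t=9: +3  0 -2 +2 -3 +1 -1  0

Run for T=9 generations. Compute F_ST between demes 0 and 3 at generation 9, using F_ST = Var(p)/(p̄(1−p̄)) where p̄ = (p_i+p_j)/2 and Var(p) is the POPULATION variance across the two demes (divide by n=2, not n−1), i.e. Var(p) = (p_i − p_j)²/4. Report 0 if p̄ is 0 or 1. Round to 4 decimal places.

t=0: k=[0 0 0 27 0 0 0 0]
t=1: x=[0.0000 0.0000 0.9255 25.0974 0.9515 0.0000 0.0000 0.0000] k=[0 0 2 22 2 0 0 0]
t=2: x=[0.0000 0.0675 2.5791 20.5651 2.6468 0.0715 0.0000 0.0000] k=[0 0 4 18 4 0 0 0]
t=3: x=[0.0000 0.1350 4.2716 16.9751 4.3759 0.1430 0.0000 0.0000] k=[0 0 2 17 6 2 0 0]
t=4: x=[0.0000 0.0675 2.4071 16.0436 6.2790 2.1108 0.0725 0.0000] k=[0 3 1 16 8 0 0 0]
t=5: x=[0.0998 2.7344 1.5628 15.1476 8.0399 0.2859 0.0000 0.0000] k=[0 3 4 16 8 0 0 0]
t=6: x=[0.0998 2.8364 4.3061 15.2527 8.0399 0.2859 0.0000 0.0000] k=[0 0 1 18 6 3 0 0]
t=7: x=[0.0000 0.0338 1.5285 16.9401 6.3493 3.0569 0.1087 0.0000] k=[0 0 4 15 8 2 0 0]
t=8: x=[0.0000 0.1350 4.1682 14.3221 8.0750 2.1821 0.0725 0.0000] k=[0 2 5 16 11 0 1 0]
t=9: x=[0.0665 1.9676 5.1887 15.3929 10.8359 0.4288 0.9620 0.0367] k=[3 2 3 17 8 1 0 0]

0.2882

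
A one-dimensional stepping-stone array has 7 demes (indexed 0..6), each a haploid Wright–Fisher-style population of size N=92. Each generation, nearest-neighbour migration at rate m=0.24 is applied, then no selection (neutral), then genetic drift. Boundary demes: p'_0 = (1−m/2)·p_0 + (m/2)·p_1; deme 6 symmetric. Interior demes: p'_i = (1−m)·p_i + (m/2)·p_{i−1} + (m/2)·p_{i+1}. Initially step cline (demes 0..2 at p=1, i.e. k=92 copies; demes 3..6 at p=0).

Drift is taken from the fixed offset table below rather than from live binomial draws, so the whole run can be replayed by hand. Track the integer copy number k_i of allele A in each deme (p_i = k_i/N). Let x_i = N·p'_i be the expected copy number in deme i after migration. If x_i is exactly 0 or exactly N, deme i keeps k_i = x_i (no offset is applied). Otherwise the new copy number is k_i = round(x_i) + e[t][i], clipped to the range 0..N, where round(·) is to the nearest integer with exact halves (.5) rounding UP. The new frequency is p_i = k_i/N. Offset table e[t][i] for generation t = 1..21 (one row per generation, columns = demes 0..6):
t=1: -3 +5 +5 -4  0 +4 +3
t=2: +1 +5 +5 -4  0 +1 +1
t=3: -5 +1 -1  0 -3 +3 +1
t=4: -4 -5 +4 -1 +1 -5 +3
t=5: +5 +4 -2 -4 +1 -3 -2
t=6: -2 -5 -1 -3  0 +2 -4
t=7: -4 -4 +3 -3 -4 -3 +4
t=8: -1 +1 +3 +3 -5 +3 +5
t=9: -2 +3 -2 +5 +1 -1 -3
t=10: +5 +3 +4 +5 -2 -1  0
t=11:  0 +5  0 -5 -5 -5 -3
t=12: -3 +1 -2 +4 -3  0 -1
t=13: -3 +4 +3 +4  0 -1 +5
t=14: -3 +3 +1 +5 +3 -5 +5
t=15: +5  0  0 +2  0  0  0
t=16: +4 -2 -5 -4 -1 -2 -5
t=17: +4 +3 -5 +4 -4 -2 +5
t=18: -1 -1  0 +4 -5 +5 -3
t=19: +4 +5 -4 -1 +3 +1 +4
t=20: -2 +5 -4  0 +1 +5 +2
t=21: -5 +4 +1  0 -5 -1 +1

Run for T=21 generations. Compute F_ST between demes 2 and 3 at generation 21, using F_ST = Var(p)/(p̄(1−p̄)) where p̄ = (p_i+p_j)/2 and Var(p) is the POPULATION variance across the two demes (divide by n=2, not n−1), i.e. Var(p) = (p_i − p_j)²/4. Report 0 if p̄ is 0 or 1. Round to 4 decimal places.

0.0266

t=0: k=[92 92 92 0 0 0 0]
t=1: x=[92.0000 92.0000 80.9600 11.0400 0.0000 0.0000 0.0000] k=[92 92 86 7 0 0 0]
t=2: x=[92.0000 91.2800 77.2400 15.6400 0.8400 0.0000 0.0000] k=[92 92 82 12 1 0 0]
t=3: x=[92.0000 90.8000 74.8000 19.0800 2.2000 0.1200 0.0000] k=[92 92 74 19 0 3 0]
t=4: x=[92.0000 89.8400 69.5600 23.3200 2.6400 2.2800 0.3600] k=[92 85 74 22 4 0 3]
t=5: x=[91.1600 84.5200 69.0800 26.0800 5.6800 0.8400 2.6400] k=[92 89 67 22 7 0 1]
t=6: x=[91.6400 86.7200 64.2400 25.6000 7.9600 0.9600 0.8800] k=[90 82 63 23 8 3 0]
t=7: x=[89.0400 80.6800 60.4800 26.0000 9.2000 3.2400 0.3600] k=[85 77 63 23 5 0 4]
t=8: x=[84.0400 76.2800 59.8800 25.6400 6.5600 1.0800 3.5200] k=[83 77 63 29 2 4 9]
t=9: x=[82.2800 76.0400 60.6000 29.8400 5.4800 4.3600 8.4000] k=[80 79 59 35 6 3 5]
t=10: x=[79.8800 76.7200 58.5200 34.4000 9.1200 3.6000 4.7600] k=[85 80 63 39 7 3 5]
t=11: x=[84.4000 78.5600 62.1600 38.0400 10.3600 3.7200 4.7600] k=[84 84 62 33 5 0 2]
t=12: x=[84.0000 81.3600 61.1600 33.1200 7.7600 0.8400 1.7600] k=[81 82 59 37 5 1 1]
t=13: x=[81.1200 79.1200 59.1200 35.8000 8.3600 1.4800 1.0000] k=[78 83 62 40 8 0 6]
t=14: x=[78.6000 79.8800 61.8800 38.8000 10.8800 1.6800 5.2800] k=[76 83 63 44 14 0 10]
t=15: x=[76.8400 79.7600 63.1200 42.6800 15.9200 2.8800 8.8000] k=[82 80 63 45 16 3 9]
t=16: x=[81.7600 78.2000 62.8800 43.6800 17.9200 5.2800 8.2800] k=[86 76 58 40 17 3 3]
t=17: x=[84.8000 75.0400 58.0000 39.4000 18.0800 4.6800 3.0000] k=[89 78 53 43 14 3 8]
t=18: x=[87.6800 76.3200 54.8000 40.7200 16.1600 4.9200 7.4000] k=[87 75 55 45 11 10 4]
t=19: x=[85.5600 74.0400 56.2000 42.1200 14.9600 9.4000 4.7200] k=[90 79 52 41 18 10 9]
t=20: x=[88.6800 77.0800 53.9200 39.5600 19.8000 10.8400 9.1200] k=[87 82 50 40 21 16 11]
t=21: x=[86.4000 78.7600 52.6400 38.9200 22.6800 16.0000 11.6000] k=[81 83 54 39 18 15 13]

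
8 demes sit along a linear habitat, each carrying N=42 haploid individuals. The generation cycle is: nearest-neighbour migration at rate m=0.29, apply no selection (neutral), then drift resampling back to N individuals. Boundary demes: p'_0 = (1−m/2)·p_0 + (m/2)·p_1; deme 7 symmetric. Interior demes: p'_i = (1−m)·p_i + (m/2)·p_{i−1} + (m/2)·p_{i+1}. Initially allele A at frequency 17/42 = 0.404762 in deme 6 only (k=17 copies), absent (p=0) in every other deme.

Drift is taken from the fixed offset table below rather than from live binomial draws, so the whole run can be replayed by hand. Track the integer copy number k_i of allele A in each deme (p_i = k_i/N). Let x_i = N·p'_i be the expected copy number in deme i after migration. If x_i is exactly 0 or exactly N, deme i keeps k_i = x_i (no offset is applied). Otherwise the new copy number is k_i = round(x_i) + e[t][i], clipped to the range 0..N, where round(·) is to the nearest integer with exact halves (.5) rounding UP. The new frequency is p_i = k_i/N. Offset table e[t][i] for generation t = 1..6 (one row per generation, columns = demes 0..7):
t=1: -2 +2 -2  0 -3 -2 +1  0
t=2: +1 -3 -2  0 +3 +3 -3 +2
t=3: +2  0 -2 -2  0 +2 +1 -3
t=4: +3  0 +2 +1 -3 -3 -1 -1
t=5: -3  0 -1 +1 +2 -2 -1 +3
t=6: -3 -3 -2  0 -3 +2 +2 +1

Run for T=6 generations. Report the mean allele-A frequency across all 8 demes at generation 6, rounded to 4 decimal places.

t=0: k=[0 0 0 0 0 0 17 0]
t=1: x=[0.0000 0.0000 0.0000 0.0000 0.0000 2.4650 12.0700 2.4650] k=[0 0 0 0 0 0 13 2]
t=2: x=[0.0000 0.0000 0.0000 0.0000 0.0000 1.8850 9.5200 3.5950] k=[0 0 0 0 0 5 7 6]
t=3: x=[0.0000 0.0000 0.0000 0.0000 0.7250 4.5650 6.5650 6.1450] k=[0 0 0 0 1 7 8 3]
t=4: x=[0.0000 0.0000 0.0000 0.1450 1.7250 6.2750 7.1300 3.7250] k=[0 0 0 1 0 3 6 3]
t=5: x=[0.0000 0.0000 0.1450 0.7100 0.5800 3.0000 5.1300 3.4350] k=[0 0 0 2 3 1 4 6]
t=6: x=[0.0000 0.0000 0.2900 1.8550 2.5650 1.7250 3.8550 5.7100] k=[0 0 0 2 0 4 6 7]

0.0565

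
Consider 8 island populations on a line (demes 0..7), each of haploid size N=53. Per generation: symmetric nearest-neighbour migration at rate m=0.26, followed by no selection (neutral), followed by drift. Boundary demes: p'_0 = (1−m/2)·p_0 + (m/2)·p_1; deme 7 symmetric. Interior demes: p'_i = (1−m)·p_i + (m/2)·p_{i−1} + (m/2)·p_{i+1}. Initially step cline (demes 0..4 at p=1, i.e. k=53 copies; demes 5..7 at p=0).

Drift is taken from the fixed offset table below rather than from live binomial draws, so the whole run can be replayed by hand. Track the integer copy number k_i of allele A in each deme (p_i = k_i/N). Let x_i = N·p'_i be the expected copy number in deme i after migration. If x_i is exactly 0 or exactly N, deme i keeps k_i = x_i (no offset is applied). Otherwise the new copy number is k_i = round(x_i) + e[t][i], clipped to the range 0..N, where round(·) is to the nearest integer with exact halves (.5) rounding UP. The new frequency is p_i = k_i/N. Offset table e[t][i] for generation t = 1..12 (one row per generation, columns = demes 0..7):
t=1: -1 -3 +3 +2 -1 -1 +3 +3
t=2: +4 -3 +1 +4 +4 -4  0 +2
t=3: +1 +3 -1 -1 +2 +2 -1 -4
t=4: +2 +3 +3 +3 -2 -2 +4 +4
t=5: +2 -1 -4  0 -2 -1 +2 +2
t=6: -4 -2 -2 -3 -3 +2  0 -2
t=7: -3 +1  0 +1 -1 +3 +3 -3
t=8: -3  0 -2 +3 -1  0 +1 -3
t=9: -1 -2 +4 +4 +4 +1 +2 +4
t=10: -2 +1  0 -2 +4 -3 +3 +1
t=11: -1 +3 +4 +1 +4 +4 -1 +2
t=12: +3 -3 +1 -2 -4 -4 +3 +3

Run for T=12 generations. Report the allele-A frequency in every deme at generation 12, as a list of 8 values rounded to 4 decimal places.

[1.0000, 0.9434, 1.0000, 0.8491, 0.6981, 0.4528, 0.3774, 0.2830]

t=0: k=[53 53 53 53 53 0 0 0]
t=1: x=[53.0000 53.0000 53.0000 53.0000 46.1100 6.8900 0.0000 0.0000] k=[53 53 53 53 45 6 0 0]
t=2: x=[53.0000 53.0000 53.0000 51.9600 40.9700 10.2900 0.7800 0.0000] k=[53 53 53 53 45 6 1 0]
t=3: x=[53.0000 53.0000 53.0000 51.9600 40.9700 10.4200 1.5200 0.1300] k=[53 53 53 51 43 12 1 0]
t=4: x=[53.0000 53.0000 52.7400 50.2200 40.0100 14.6000 2.3000 0.1300] k=[53 53 53 53 38 13 6 4]
t=5: x=[53.0000 53.0000 53.0000 51.0500 36.7000 15.3400 6.6500 4.2600] k=[53 53 53 51 35 14 9 6]
t=6: x=[53.0000 53.0000 52.7400 49.1800 34.3500 16.0800 9.2600 6.3900] k=[53 53 51 46 31 18 9 4]
t=7: x=[53.0000 52.7400 50.6100 44.7000 31.2600 18.5200 9.5200 4.6500] k=[53 53 51 46 30 22 13 2]
t=8: x=[53.0000 52.7400 50.6100 44.5700 31.0400 21.8700 12.7400 3.4300] k=[53 53 49 48 30 22 14 0]
t=9: x=[53.0000 52.4800 49.3900 45.7900 31.3000 22.0000 13.2200 1.8200] k=[53 50 53 50 35 23 15 6]
t=10: x=[52.6100 50.7800 52.2200 48.4400 35.3900 23.5200 14.8700 7.1700] k=[51 52 52 46 39 21 18 8]
t=11: x=[51.1300 51.8700 51.2200 45.8700 37.5700 22.9500 17.0900 9.3000] k=[50 53 53 47 42 27 16 11]
t=12: x=[50.3900 52.6100 52.2200 47.1300 40.7000 27.5200 16.7800 11.6500] k=[53 50 53 45 37 24 20 15]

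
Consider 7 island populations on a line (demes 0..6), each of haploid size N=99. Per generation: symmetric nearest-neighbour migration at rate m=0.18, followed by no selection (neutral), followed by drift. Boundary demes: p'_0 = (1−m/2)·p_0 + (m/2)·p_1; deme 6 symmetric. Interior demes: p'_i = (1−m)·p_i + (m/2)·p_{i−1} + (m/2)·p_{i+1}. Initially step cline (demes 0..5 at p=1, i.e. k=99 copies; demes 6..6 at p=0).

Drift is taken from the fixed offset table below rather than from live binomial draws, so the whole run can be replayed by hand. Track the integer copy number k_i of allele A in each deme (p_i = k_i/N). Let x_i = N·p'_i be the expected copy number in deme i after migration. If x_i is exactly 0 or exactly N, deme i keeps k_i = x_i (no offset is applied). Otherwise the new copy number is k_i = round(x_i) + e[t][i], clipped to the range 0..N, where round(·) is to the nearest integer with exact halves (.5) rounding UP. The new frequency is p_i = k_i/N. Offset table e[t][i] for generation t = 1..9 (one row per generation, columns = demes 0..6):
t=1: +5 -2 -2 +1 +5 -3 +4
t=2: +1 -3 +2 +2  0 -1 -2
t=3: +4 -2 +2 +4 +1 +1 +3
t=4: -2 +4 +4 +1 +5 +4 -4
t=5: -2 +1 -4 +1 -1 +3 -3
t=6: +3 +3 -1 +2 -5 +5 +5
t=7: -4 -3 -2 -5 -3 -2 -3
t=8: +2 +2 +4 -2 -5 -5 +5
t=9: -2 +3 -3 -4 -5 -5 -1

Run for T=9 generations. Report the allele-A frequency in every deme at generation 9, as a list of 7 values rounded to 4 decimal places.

t=0: k=[99 99 99 99 99 99 0]
t=1: x=[99.0000 99.0000 99.0000 99.0000 99.0000 90.0900 8.9100] k=[99 99 99 99 99 87 13]
t=2: x=[99.0000 99.0000 99.0000 99.0000 97.9200 81.4200 19.6600] k=[99 99 99 99 98 80 18]
t=3: x=[99.0000 99.0000 99.0000 98.9100 96.4700 76.0400 23.5800] k=[99 99 99 99 97 77 27]
t=4: x=[99.0000 99.0000 99.0000 98.8200 95.3800 74.3000 31.5000] k=[99 99 99 99 99 78 28]
t=5: x=[99.0000 99.0000 99.0000 99.0000 97.1100 75.3900 32.5000] k=[99 99 99 99 96 78 30]
t=6: x=[99.0000 99.0000 99.0000 98.7300 94.6500 75.3000 34.3200] k=[99 99 99 99 90 80 39]
t=7: x=[99.0000 99.0000 99.0000 98.1900 89.9100 77.2100 42.6900] k=[99 99 99 93 87 75 40]
t=8: x=[99.0000 99.0000 98.4600 93.0000 86.4600 72.9300 43.1500] k=[99 99 99 91 81 68 48]
t=9: x=[99.0000 99.0000 98.2800 90.8200 80.7300 67.3700 49.8000] k=[99 99 95 87 76 62 49]

[1.0000, 1.0000, 0.9596, 0.8788, 0.7677, 0.6263, 0.4949]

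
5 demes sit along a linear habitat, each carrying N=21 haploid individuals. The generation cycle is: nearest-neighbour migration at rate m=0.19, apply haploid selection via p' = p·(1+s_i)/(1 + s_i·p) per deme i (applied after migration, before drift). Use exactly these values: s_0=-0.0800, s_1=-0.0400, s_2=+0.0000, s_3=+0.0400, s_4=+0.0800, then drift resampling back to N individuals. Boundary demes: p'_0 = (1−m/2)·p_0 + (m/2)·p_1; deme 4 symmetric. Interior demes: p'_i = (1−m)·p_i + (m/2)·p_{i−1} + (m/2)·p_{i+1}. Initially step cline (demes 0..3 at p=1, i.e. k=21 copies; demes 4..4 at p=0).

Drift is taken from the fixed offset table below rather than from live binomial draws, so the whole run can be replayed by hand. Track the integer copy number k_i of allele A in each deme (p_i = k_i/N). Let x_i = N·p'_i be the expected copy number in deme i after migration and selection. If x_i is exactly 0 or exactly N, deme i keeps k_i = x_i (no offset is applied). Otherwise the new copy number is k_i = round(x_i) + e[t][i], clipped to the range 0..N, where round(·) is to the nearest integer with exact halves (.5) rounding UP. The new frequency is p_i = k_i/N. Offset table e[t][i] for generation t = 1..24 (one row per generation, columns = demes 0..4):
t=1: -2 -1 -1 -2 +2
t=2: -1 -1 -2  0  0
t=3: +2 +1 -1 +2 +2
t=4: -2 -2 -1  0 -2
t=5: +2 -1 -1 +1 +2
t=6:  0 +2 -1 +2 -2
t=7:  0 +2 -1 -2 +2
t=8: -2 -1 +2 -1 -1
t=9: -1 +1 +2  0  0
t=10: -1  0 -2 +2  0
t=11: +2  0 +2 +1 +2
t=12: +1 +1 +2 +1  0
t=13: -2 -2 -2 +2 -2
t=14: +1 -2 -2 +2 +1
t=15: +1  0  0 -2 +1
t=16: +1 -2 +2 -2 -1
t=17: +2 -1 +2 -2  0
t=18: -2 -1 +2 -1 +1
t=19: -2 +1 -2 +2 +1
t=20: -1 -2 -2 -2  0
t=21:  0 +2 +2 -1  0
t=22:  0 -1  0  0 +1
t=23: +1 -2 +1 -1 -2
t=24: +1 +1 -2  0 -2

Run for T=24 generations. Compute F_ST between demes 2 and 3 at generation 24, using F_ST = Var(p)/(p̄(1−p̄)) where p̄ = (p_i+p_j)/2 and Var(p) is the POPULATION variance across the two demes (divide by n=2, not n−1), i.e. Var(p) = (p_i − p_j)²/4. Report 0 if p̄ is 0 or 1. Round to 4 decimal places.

0.0034

t=0: k=[21 21 21 21 0]
t=1: x=[21.0000 21.0000 21.0000 19.0747 2.1383] k=[21 21 21 17 4]
t=2: x=[21.0000 21.0000 20.6200 16.2898 5.5433] k=[21 21 19 16 6]
t=3: x=[21.0000 20.8022 18.9050 15.4958 7.3124] k=[21 21 18 17 9]
t=4: x=[21.0000 20.7033 18.1900 16.4758 10.1629] k=[21 19 17 16 8]
t=5: x=[20.7936 18.9249 17.0950 15.4958 9.1553] k=[21 18 16 16 11]
t=6: x=[20.6906 17.9913 16.1900 15.6823 11.8739] k=[21 20 15 18 10]
t=7: x=[20.8968 19.5664 15.7600 17.0815 11.1632] k=[21 21 15 15 13]
t=8: x=[21.0000 20.4069 15.5700 14.9798 13.5637] k=[21 19 18 14 13]
t=9: x=[20.7936 19.0231 17.7150 14.4629 13.4706] k=[20 20 20 14 13]
t=10: x=[19.9175 19.9604 19.4300 14.6501 13.4706] k=[19 20 17 17 13]
t=11: x=[18.9456 19.5664 17.2850 16.7544 13.7496] k=[21 20 19 18 16]
t=12: x=[20.8968 19.9604 19.0000 18.0071 16.4694] k=[21 21 21 19 16]
t=13: x=[21.0000 21.0000 20.8100 18.9778 16.5604] k=[21 21 19 21 15]
t=14: x=[21.0000 20.8022 19.3800 20.2682 15.8740] k=[21 19 17 21 17]
t=15: x=[20.7936 18.9249 17.5700 20.2682 17.6048] k=[21 19 18 18 19]
t=16: x=[20.7936 19.0231 18.0950 18.1918 19.0457] k=[21 17 20 16 18]
t=17: x=[20.5876 17.5489 19.3350 16.7055 18.0127] k=[21 17 21 15 18]
t=18: x=[20.5876 17.6466 20.0500 16.0058 17.9227] k=[19 17 21 15 19]
t=19: x=[18.6410 17.4512 20.0500 16.0989 18.7776] k=[17 18 18 18 20]
t=20: x=[16.8230 17.7957 18.0000 18.2841 19.8935] k=[16 16 16 16 20]
t=21: x=[15.6755 15.8428 16.0000 16.5198 19.7160] k=[16 18 18 16 20]
t=22: x=[15.8738 17.6980 17.8100 16.7055 19.7160] k=[16 17 18 17 21]
t=23: x=[15.7746 16.8661 17.8100 17.5886 20.6477] k=[17 15 19 17 19]
t=24: x=[16.5233 15.4040 18.4300 17.4960 18.9564] k=[18 16 16 17 17]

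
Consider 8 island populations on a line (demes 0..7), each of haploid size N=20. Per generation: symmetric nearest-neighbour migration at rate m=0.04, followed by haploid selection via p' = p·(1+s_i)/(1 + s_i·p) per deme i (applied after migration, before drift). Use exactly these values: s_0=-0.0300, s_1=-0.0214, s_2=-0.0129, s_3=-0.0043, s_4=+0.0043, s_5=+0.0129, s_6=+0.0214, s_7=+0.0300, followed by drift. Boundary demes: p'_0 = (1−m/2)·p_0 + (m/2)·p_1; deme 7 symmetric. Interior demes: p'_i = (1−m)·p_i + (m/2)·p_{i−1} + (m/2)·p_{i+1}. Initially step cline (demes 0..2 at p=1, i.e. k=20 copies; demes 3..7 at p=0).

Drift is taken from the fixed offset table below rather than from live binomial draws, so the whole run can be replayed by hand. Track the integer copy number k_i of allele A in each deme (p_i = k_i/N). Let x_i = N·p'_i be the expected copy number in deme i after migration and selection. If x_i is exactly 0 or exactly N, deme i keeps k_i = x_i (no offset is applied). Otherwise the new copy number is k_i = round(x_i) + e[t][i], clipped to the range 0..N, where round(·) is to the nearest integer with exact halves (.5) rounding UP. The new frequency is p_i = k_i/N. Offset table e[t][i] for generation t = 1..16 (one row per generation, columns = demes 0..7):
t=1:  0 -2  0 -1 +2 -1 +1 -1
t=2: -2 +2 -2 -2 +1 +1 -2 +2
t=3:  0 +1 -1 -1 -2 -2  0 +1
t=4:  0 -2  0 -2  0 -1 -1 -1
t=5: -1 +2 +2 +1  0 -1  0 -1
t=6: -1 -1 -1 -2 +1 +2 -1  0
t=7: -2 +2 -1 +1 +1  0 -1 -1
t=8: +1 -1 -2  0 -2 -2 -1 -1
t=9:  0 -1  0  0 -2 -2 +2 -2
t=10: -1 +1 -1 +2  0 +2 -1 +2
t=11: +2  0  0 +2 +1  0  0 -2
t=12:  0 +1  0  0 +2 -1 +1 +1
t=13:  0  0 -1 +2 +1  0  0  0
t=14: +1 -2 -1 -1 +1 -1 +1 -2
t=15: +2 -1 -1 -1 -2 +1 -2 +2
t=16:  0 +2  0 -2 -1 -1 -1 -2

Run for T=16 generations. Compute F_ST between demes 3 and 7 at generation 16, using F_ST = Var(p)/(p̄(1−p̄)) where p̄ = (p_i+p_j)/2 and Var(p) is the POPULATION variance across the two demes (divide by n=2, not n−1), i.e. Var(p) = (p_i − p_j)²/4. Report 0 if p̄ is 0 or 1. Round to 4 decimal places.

t=0: k=[20 20 20 0 0 0 0 0]
t=1: x=[20.0000 20.0000 19.5949 0.3983 0.0000 0.0000 0.0000 0.0000] k=[20 20 20 0 0 0 0 0]
t=2: x=[20.0000 20.0000 19.5949 0.3983 0.0000 0.0000 0.0000 0.0000] k=[20 20 18 0 0 0 0 0]
t=3: x=[20.0000 19.9591 17.6532 0.3585 0.0000 0.0000 0.0000 0.0000] k=[20 20 17 0 0 0 0 0]
t=4: x=[20.0000 19.9387 16.6842 0.3386 0.0000 0.0000 0.0000 0.0000] k=[20 18 17 0 0 0 0 0]
t=5: x=[19.9588 17.9811 16.6439 0.3386 0.0000 0.0000 0.0000 0.0000] k=[19 20 19 1 0 0 0 0]
t=6: x=[18.9912 19.9591 18.6437 1.3346 0.0201 0.0000 0.0000 0.0000] k=[18 19 18 0 1 0 0 0]
t=7: x=[17.9650 18.9385 17.6330 0.3784 0.9639 0.0203 0.0000 0.0000] k=[16 20 17 1 2 0 0 0]
t=8: x=[15.9831 19.8570 16.7044 1.3346 1.9475 0.0405 0.0000 0.0000] k=[17 19 15 1 0 0 0 0]
t=9: x=[16.9624 18.8569 14.7499 1.2549 0.0201 0.0000 0.0000 0.0000] k=[17 18 15 1 0 0 0 0]
t=10: x=[16.9419 17.8793 14.7298 1.2549 0.0201 0.0000 0.0000 0.0000] k=[16 19 14 3 0 0 0 0]
t=11: x=[15.9627 18.8161 13.8247 3.1486 0.0603 0.0000 0.0000 0.0000] k=[18 19 14 5 1 0 0 0]
t=12: x=[17.9650 18.8569 13.8649 5.0836 1.0643 0.0203 0.0000 0.0000] k=[18 20 14 5 3 0 0 0]
t=13: x=[17.9855 19.8365 13.8850 5.1236 2.9909 0.0608 0.0000 0.0000] k=[18 20 13 7 4 0 0 0]
t=14: x=[17.9855 19.8161 12.9609 7.0403 3.9937 0.0810 0.0000 0.0000] k=[19 18 12 6 5 0 0 0]
t=15: x=[18.9501 17.8590 11.9376 6.0817 4.9359 0.1013 0.0000 0.0000] k=[20 17 11 5 3 1 0 0]
t=16: x=[19.9382 16.8835 10.9357 5.0637 3.0110 1.0325 0.0204 0.0000] k=[20 19 11 3 2 0 0 0]

0.0811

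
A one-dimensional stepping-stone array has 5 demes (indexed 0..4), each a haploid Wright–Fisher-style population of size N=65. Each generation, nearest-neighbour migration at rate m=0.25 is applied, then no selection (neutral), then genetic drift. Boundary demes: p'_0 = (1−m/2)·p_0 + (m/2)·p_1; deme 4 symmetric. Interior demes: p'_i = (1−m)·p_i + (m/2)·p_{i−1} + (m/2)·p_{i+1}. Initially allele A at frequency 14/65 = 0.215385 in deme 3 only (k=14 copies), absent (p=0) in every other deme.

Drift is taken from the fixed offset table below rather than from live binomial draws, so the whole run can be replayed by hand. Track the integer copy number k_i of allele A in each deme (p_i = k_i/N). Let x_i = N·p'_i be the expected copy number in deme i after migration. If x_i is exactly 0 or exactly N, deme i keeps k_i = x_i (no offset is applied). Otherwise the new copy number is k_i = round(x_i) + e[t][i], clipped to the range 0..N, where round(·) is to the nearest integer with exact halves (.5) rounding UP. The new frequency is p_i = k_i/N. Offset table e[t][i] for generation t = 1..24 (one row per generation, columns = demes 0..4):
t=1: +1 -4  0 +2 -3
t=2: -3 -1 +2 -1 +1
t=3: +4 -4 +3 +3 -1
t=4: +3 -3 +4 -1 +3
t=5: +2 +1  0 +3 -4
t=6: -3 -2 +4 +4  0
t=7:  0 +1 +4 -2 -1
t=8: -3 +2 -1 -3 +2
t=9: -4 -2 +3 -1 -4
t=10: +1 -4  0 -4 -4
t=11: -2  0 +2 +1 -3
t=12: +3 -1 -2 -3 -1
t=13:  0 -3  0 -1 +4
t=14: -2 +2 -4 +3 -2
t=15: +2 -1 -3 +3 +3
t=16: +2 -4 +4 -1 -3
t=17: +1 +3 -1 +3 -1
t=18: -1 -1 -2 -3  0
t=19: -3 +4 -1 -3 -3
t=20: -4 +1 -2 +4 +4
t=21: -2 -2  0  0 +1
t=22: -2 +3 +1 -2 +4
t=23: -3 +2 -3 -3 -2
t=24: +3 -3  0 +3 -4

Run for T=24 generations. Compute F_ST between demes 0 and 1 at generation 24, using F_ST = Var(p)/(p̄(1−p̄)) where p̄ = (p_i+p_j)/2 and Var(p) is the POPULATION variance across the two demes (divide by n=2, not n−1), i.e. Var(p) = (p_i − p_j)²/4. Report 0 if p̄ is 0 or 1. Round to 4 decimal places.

0.0054

t=0: k=[0 0 0 14 0]
t=1: x=[0.0000 0.0000 1.7500 10.5000 1.7500] k=[0 0 2 13 0]
t=2: x=[0.0000 0.2500 3.1250 10.0000 1.6250] k=[0 0 5 9 3]
t=3: x=[0.0000 0.6250 4.8750 7.7500 3.7500] k=[0 0 8 11 3]
t=4: x=[0.0000 1.0000 7.3750 9.6250 4.0000] k=[0 0 11 9 7]
t=5: x=[0.0000 1.3750 9.3750 9.0000 7.2500] k=[0 2 9 12 3]
t=6: x=[0.2500 2.6250 8.5000 10.5000 4.1250] k=[0 1 13 15 4]
t=7: x=[0.1250 2.3750 11.7500 13.3750 5.3750] k=[0 3 16 11 4]
t=8: x=[0.3750 4.2500 13.7500 10.7500 4.8750] k=[0 6 13 8 7]
t=9: x=[0.7500 6.1250 11.5000 8.5000 7.1250] k=[0 4 15 8 3]
t=10: x=[0.5000 4.8750 12.7500 8.2500 3.6250] k=[2 1 13 4 0]
t=11: x=[1.8750 2.6250 10.3750 4.6250 0.5000] k=[0 3 12 6 0]
t=12: x=[0.3750 3.7500 10.1250 6.0000 0.7500] k=[3 3 8 3 0]
t=13: x=[3.0000 3.6250 6.7500 3.2500 0.3750] k=[3 1 7 2 4]
t=14: x=[2.7500 2.0000 5.6250 2.8750 3.7500] k=[1 4 2 6 2]
t=15: x=[1.3750 3.3750 2.7500 5.0000 2.5000] k=[3 2 0 8 6]
t=16: x=[2.8750 1.8750 1.2500 6.7500 6.2500] k=[5 0 5 6 3]
t=17: x=[4.3750 1.2500 4.5000 5.5000 3.3750] k=[5 4 4 9 2]
t=18: x=[4.8750 4.1250 4.6250 7.5000 2.8750] k=[4 3 3 5 3]
t=19: x=[3.8750 3.1250 3.2500 4.5000 3.2500] k=[1 7 2 2 0]
t=20: x=[1.7500 5.6250 2.6250 1.7500 0.2500] k=[0 7 1 6 4]
t=21: x=[0.8750 5.3750 2.3750 5.1250 4.2500] k=[0 3 2 5 5]
t=22: x=[0.3750 2.5000 2.5000 4.6250 5.0000] k=[0 6 4 3 9]
t=23: x=[0.7500 5.0000 4.1250 3.8750 8.2500] k=[0 7 1 1 6]
t=24: x=[0.8750 5.3750 1.7500 1.6250 5.3750] k=[4 2 2 5 1]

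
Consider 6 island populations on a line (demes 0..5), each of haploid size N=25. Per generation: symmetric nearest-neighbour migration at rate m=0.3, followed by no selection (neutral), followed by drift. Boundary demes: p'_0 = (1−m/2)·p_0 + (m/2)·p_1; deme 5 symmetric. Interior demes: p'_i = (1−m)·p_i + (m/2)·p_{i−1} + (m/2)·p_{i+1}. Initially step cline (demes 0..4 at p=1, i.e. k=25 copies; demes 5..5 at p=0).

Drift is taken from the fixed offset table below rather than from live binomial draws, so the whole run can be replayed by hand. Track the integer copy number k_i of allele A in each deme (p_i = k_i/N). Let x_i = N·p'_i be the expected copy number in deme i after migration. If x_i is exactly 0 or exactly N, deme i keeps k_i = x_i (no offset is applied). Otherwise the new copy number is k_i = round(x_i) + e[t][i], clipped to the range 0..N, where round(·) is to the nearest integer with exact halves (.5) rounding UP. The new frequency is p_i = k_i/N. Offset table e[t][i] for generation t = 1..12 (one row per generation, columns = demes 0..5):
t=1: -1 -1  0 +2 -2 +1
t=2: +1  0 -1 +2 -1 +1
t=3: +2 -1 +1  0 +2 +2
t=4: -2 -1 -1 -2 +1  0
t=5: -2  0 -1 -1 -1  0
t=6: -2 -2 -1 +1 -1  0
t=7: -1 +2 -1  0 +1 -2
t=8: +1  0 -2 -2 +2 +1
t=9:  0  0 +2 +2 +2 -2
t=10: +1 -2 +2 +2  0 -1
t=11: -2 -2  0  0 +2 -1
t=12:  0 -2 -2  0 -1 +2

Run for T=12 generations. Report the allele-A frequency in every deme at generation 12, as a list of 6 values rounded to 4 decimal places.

t=0: k=[25 25 25 25 25 0]
t=1: x=[25.0000 25.0000 25.0000 25.0000 21.2500 3.7500] k=[25 25 25 25 19 5]
t=2: x=[25.0000 25.0000 25.0000 24.1000 17.8000 7.1000] k=[25 25 25 25 17 8]
t=3: x=[25.0000 25.0000 25.0000 23.8000 16.8500 9.3500] k=[25 25 25 24 19 11]
t=4: x=[25.0000 25.0000 24.8500 23.4000 18.5500 12.2000] k=[25 25 24 21 20 12]
t=5: x=[25.0000 24.8500 23.7000 21.3000 18.9500 13.2000] k=[25 25 23 20 18 13]
t=6: x=[25.0000 24.7000 22.8500 20.1500 17.5500 13.7500] k=[25 23 22 21 17 14]
t=7: x=[24.7000 23.1500 22.0000 20.5500 17.1500 14.4500] k=[24 25 21 21 18 12]
t=8: x=[24.1500 24.2500 21.6000 20.5500 17.5500 12.9000] k=[25 24 20 19 20 14]
t=9: x=[24.8500 23.5500 20.4500 19.3000 18.9500 14.9000] k=[25 24 22 21 21 13]
t=10: x=[24.8500 23.8500 22.1500 21.1500 19.8000 14.2000] k=[25 22 24 23 20 13]
t=11: x=[24.5500 22.7500 23.5500 22.7000 19.4000 14.0500] k=[23 21 24 23 21 13]
t=12: x=[22.7000 21.7500 23.4000 22.8500 20.1000 14.2000] k=[23 20 21 23 19 16]

[0.9200, 0.8000, 0.8400, 0.9200, 0.7600, 0.6400]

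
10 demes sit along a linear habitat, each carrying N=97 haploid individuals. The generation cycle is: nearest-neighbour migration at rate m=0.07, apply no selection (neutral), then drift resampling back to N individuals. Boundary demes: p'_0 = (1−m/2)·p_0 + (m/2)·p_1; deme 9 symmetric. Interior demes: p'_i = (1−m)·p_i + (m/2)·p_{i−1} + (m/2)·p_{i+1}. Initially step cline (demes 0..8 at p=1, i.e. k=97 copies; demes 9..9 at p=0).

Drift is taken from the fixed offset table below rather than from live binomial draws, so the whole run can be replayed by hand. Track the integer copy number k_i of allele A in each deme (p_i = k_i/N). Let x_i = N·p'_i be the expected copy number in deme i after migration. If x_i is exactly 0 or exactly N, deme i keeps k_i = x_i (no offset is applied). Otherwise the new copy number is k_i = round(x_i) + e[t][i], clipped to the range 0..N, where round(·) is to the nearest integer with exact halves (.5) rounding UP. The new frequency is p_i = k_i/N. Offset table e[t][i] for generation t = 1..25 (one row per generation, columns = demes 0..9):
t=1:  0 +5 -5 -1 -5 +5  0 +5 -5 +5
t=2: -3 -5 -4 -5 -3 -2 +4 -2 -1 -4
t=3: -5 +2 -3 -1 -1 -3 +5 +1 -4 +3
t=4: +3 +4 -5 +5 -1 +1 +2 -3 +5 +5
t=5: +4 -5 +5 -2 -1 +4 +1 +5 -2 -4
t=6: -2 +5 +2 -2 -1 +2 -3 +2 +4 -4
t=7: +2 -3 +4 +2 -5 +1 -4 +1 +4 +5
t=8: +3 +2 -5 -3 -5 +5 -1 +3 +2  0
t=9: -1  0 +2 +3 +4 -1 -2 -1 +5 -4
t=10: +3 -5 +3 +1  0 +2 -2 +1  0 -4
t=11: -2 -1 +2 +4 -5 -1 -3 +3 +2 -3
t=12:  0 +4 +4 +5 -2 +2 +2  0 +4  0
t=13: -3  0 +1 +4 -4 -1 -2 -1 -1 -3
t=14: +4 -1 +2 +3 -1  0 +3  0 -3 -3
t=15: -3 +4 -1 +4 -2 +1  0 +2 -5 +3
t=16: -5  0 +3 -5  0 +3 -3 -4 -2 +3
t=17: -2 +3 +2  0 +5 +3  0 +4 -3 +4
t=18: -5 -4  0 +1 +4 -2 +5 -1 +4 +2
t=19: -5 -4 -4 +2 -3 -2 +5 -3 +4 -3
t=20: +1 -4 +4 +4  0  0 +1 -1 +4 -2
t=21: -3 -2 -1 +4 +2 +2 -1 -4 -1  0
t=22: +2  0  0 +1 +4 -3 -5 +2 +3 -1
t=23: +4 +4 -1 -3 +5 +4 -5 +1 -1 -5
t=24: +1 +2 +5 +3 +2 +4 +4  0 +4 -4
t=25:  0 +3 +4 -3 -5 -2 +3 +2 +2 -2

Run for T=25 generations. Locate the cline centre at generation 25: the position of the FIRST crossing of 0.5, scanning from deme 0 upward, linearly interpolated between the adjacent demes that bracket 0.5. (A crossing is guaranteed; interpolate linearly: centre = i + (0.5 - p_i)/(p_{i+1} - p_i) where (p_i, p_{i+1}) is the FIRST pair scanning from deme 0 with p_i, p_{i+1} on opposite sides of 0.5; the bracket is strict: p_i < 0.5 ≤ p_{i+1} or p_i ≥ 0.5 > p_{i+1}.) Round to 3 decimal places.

8.602

t=0: k=[97 97 97 97 97 97 97 97 97 0]
t=1: x=[97.0000 97.0000 97.0000 97.0000 97.0000 97.0000 97.0000 97.0000 93.6050 3.3950] k=[97 97 97 97 97 97 97 97 89 8]
t=2: x=[97.0000 97.0000 97.0000 97.0000 97.0000 97.0000 97.0000 96.7200 86.4450 10.8350] k=[97 97 97 97 97 97 97 95 85 7]
t=3: x=[97.0000 97.0000 97.0000 97.0000 97.0000 97.0000 96.9300 94.7200 82.6200 9.7300] k=[97 97 97 97 97 97 97 96 79 13]
t=4: x=[97.0000 97.0000 97.0000 97.0000 97.0000 97.0000 96.9650 95.4400 77.2850 15.3100] k=[97 97 97 97 97 97 97 92 82 20]
t=5: x=[97.0000 97.0000 97.0000 97.0000 97.0000 97.0000 96.8250 91.8250 80.1800 22.1700] k=[97 97 97 97 97 97 97 97 78 18]
t=6: x=[97.0000 97.0000 97.0000 97.0000 97.0000 97.0000 97.0000 96.3350 76.5650 20.1000] k=[97 97 97 97 97 97 97 97 81 16]
t=7: x=[97.0000 97.0000 97.0000 97.0000 97.0000 97.0000 97.0000 96.4400 79.2850 18.2750] k=[97 97 97 97 97 97 97 97 83 23]
t=8: x=[97.0000 97.0000 97.0000 97.0000 97.0000 97.0000 97.0000 96.5100 81.3900 25.1000] k=[97 97 97 97 97 97 97 97 83 25]
t=9: x=[97.0000 97.0000 97.0000 97.0000 97.0000 97.0000 97.0000 96.5100 81.4600 27.0300] k=[97 97 97 97 97 97 97 96 86 23]
t=10: x=[97.0000 97.0000 97.0000 97.0000 97.0000 97.0000 96.9650 95.6850 84.1450 25.2050] k=[97 97 97 97 97 97 95 97 84 21]
t=11: x=[97.0000 97.0000 97.0000 97.0000 97.0000 96.9300 95.1400 96.4750 82.2500 23.2050] k=[97 97 97 97 97 96 92 97 84 20]
t=12: x=[97.0000 97.0000 97.0000 97.0000 96.9650 95.8950 92.3150 96.3700 82.2150 22.2400] k=[97 97 97 97 95 97 94 96 86 22]
t=13: x=[97.0000 97.0000 97.0000 96.9300 95.1400 96.8250 94.1750 95.5800 84.1100 24.2400] k=[97 97 97 97 91 96 92 95 83 21]
t=14: x=[97.0000 97.0000 97.0000 96.7900 91.3850 95.6850 92.2450 94.4750 81.2500 23.1700] k=[97 97 97 97 90 96 95 94 78 20]
t=15: x=[97.0000 97.0000 97.0000 96.7550 90.4550 95.7550 95.0000 93.4750 76.5300 22.0300] k=[97 97 97 97 88 97 95 95 72 25]
t=16: x=[97.0000 97.0000 97.0000 96.6850 88.6300 96.6150 95.0700 94.1950 71.1600 26.6450] k=[97 97 97 92 89 97 92 90 69 30]
t=17: x=[97.0000 97.0000 96.8250 92.0700 89.3850 96.5450 92.1050 89.3350 68.3700 31.3650] k=[97 97 97 92 94 97 92 93 65 35]
t=18: x=[97.0000 97.0000 96.8250 92.2450 94.0350 96.7200 92.2100 91.9850 64.9300 36.0500] k=[97 97 97 93 97 95 97 91 69 38]
t=19: x=[97.0000 97.0000 96.8600 93.2800 96.7900 95.1400 96.7200 90.4400 68.6850 39.0850] k=[97 97 93 95 94 93 97 87 73 36]
t=20: x=[97.0000 96.8600 93.2100 94.8950 94.0000 93.1750 96.5100 86.8600 72.1950 37.2950] k=[97 93 97 97 94 93 97 86 76 35]
t=21: x=[96.8600 93.2800 96.8600 96.8950 94.0700 93.1750 96.4750 86.0350 74.9150 36.4350] k=[94 91 96 97 96 95 95 82 74 36]
t=22: x=[93.8950 91.2800 95.8600 96.9300 96.0000 95.0350 94.5450 82.1750 72.9500 37.3300] k=[96 91 96 97 97 92 90 84 76 36]
t=23: x=[95.8250 91.3500 95.8600 96.9650 96.8250 92.1050 89.8600 83.9300 74.8800 37.4000] k=[97 95 95 94 97 96 85 85 74 32]
t=24: x=[96.9300 95.0700 94.9650 94.1400 96.8600 95.6500 85.3850 84.6150 72.9150 33.4700] k=[97 97 97 97 97 97 89 85 77 29]
t=25: x=[97.0000 97.0000 97.0000 97.0000 97.0000 96.7200 89.1400 84.8600 75.6000 30.6800] k=[97 97 97 97 97 95 92 87 78 29]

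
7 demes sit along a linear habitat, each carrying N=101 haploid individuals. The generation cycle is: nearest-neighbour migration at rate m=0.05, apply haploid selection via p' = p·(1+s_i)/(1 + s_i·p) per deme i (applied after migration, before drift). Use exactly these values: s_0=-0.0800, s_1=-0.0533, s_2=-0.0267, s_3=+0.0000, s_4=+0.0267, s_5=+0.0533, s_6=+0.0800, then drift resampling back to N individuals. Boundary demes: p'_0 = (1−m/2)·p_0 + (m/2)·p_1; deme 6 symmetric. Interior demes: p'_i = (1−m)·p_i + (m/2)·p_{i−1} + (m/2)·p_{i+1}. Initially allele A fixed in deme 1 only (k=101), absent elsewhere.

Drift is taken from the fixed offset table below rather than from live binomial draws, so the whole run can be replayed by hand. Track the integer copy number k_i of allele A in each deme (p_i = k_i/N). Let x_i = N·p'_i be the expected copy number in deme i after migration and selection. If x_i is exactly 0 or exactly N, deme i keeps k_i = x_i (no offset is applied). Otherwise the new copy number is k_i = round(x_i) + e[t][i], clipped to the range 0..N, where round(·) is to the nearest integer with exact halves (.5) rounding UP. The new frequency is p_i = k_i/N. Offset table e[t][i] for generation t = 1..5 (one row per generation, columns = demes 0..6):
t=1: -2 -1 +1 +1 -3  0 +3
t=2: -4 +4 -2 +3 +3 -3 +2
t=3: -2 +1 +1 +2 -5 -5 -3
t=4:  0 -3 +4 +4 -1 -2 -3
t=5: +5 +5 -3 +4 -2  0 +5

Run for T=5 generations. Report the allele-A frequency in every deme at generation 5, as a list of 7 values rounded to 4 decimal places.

[0.0891, 0.8119, 0.0990, 0.1287, 0.0000, 0.0000, 0.0000]

t=0: k=[0 101 0 0 0 0 0]
t=1: x=[2.3277 95.6807 2.4592 0.0000 0.0000 0.0000 0.0000] k=[0 95 3 0 0 0 0]
t=2: x=[2.1891 89.7907 5.0925 0.0750 0.0000 0.0000 0.0000] k=[0 94 3 3 0 0 0]
t=3: x=[2.1660 88.7996 5.1413 2.9250 0.0770 0.0000 0.0000] k=[0 90 6 5 0 0 0]
t=4: x=[2.0737 84.9233 7.8762 4.9000 0.1283 0.0000 0.0000] k=[2 82 12 9 0 0 0]
t=5: x=[3.6917 77.2701 13.3582 8.8500 0.2310 0.0000 0.0000] k=[9 82 10 13 0 0 0]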